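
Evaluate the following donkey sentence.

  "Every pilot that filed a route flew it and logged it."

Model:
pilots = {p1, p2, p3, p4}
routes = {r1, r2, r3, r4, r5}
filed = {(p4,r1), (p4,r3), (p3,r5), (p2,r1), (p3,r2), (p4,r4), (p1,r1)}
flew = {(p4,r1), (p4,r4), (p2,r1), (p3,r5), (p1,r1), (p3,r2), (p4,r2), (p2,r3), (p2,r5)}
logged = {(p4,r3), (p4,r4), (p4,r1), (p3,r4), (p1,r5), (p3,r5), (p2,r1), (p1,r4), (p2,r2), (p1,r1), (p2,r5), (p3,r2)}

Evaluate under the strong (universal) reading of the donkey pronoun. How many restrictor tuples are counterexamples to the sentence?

"it" takes "a route" as antecedent — a donkey pronoun bound across the clause boundary.
Strong reading: for every (p,r) with filed(p,r), flew(p,r) ∧ logged(p,r).
Restrictor pairs: (p1,r1) ✓  (p2,r1) ✓  (p3,r2) ✓  (p3,r5) ✓  (p4,r1) ✓  (p4,r3) ✗  (p4,r4) ✓
Counterexamples (restrictor pairs failing the scope): 1.

1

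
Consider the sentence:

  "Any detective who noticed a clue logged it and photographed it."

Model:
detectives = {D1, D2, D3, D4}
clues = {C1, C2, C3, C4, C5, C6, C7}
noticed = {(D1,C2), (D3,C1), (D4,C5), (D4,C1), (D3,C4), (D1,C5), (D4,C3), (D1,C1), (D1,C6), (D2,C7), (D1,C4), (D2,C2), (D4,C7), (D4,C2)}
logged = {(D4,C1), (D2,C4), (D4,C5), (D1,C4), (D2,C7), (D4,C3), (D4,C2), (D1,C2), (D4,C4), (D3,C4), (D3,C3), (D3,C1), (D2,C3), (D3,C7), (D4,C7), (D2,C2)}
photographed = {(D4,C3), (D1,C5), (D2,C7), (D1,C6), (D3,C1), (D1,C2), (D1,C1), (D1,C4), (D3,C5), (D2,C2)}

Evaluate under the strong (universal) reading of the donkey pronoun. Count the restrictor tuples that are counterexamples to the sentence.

8

"it" takes "a clue" as antecedent — a donkey pronoun bound across the clause boundary.
Strong reading: for every (d,c) with noticed(d,c), logged(d,c) ∧ photographed(d,c).
Restrictor pairs: (D1,C1) ✗  (D1,C2) ✓  (D1,C4) ✓  (D1,C5) ✗  (D1,C6) ✗  (D2,C2) ✓  (D2,C7) ✓  (D3,C1) ✓  (D3,C4) ✗  (D4,C1) ✗  (D4,C2) ✗  (D4,C3) ✓  (D4,C5) ✗  (D4,C7) ✗
Counterexamples (restrictor pairs failing the scope): 8.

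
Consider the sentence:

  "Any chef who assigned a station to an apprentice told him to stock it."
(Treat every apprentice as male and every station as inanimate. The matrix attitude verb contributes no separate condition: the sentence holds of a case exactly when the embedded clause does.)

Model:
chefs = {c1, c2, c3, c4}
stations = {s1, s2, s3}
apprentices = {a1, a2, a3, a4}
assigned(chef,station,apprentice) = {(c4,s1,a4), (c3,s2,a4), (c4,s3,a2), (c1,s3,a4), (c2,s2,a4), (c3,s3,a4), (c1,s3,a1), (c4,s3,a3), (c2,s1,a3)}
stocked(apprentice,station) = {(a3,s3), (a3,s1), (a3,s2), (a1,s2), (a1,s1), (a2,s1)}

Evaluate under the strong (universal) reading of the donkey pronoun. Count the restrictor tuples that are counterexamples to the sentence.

7

"him" takes "an apprentice" as antecedent and "it" takes "a station"; both are donkey pronouns co-varying with the restrictor.
Strong reading: for every (c,s,a) with assigned(c,s,a), stocked(a,s).
Restrictor triples: (c1,s3,a1)→stocked(a1,s3) ✗  (c1,s3,a4)→stocked(a4,s3) ✗  (c2,s1,a3)→stocked(a3,s1) ✓  (c2,s2,a4)→stocked(a4,s2) ✗  (c3,s2,a4)→stocked(a4,s2) ✗  (c3,s3,a4)→stocked(a4,s3) ✗  (c4,s1,a4)→stocked(a4,s1) ✗  (c4,s3,a2)→stocked(a2,s3) ✗  (c4,s3,a3)→stocked(a3,s3) ✓
Counterexamples (restrictor triples failing the scope): 7.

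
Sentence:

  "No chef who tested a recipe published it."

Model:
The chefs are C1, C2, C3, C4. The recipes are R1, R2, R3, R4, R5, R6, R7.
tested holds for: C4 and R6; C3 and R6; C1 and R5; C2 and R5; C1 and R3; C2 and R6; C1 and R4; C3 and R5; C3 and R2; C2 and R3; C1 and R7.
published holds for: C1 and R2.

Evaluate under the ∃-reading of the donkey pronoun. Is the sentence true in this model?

"it" takes "a recipe" as antecedent — a donkey pronoun bound across the clause boundary.
Truth condition: for no (c,r) with tested(c,r) does published(c,r) hold.
Restrictor pairs — does the scope hold? (C1,R3):fails  (C1,R4):fails  (C1,R5):fails  (C1,R7):fails  (C2,R3):fails  (C2,R5):fails  (C2,R6):fails  (C3,R2):fails  (C3,R5):fails  (C3,R6):fails  (C4,R6):fails
Scope holds for no restrictor pair, so the sentence is true.

True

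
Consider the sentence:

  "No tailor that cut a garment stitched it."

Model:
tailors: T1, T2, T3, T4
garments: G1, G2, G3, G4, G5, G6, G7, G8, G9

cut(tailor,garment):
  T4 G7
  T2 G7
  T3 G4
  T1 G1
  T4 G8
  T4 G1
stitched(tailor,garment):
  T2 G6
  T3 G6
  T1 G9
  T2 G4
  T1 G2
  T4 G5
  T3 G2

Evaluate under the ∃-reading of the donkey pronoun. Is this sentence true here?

True

"it" takes "a garment" as antecedent — a donkey pronoun bound across the clause boundary.
Truth condition: for no (t,g) with cut(t,g) does stitched(t,g) hold.
Restrictor pairs — does the scope hold? (T1,G1):fails  (T2,G7):fails  (T3,G4):fails  (T4,G1):fails  (T4,G7):fails  (T4,G8):fails
Scope holds for no restrictor pair, so the sentence is true.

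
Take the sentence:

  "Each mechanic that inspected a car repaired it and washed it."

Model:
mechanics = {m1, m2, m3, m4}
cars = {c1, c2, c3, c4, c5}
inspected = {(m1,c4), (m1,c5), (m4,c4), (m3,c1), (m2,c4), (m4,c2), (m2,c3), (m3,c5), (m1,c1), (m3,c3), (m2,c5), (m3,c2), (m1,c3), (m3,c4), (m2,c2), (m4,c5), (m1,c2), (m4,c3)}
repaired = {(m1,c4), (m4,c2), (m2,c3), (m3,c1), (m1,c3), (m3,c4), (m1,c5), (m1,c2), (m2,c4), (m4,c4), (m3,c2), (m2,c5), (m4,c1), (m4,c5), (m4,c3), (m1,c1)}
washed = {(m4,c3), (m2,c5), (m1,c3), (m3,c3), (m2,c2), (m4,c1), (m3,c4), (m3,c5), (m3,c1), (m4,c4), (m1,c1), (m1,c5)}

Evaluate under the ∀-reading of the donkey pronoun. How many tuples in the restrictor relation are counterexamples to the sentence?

10

"it" takes "a car" as antecedent — a donkey pronoun bound across the clause boundary.
Strong reading: for every (m,c) with inspected(m,c), repaired(m,c) ∧ washed(m,c).
Restrictor pairs: (m1,c1) ✓  (m1,c2) ✗  (m1,c3) ✓  (m1,c4) ✗  (m1,c5) ✓  (m2,c2) ✗  (m2,c3) ✗  (m2,c4) ✗  (m2,c5) ✓  (m3,c1) ✓  (m3,c2) ✗  (m3,c3) ✗  (m3,c4) ✓  (m3,c5) ✗  (m4,c2) ✗  (m4,c3) ✓  (m4,c4) ✓  (m4,c5) ✗
Counterexamples (restrictor pairs failing the scope): 10.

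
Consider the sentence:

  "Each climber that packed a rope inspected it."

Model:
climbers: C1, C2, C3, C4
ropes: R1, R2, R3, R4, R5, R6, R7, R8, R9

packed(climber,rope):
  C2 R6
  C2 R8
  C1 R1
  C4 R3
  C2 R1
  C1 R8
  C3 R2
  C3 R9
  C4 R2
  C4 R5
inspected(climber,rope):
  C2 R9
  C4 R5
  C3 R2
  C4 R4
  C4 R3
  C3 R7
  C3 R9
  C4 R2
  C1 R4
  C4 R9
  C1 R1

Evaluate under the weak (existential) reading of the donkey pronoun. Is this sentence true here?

False

"it" takes "a rope" as antecedent — a donkey pronoun bound across the clause boundary.
Weak reading: every climber c with some packed-rope has at least one packed-rope r such that inspected(c,r).
Per climber: C1:✓  C2:✗  C3:✓  C4:✓
C2 has no witness among its packed-ropes.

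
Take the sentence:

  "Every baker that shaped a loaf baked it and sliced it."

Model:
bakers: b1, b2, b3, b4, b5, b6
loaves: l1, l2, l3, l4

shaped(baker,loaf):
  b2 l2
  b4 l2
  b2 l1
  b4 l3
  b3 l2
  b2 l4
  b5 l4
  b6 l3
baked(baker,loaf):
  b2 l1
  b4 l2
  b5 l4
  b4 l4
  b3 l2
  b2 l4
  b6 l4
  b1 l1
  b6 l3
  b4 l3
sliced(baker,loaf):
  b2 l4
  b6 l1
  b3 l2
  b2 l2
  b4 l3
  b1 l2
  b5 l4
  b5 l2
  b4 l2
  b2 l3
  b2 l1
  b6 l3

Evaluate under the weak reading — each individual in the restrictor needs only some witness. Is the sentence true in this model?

"it" takes "a loaf" as antecedent — a donkey pronoun bound across the clause boundary.
Weak reading: every baker b with some shaped-loaf has at least one shaped-loaf l such that baked(b,l) ∧ sliced(b,l).
Per baker: b2:✓  b3:✓  b4:✓  b5:✓  b6:✓
Every baker in the restrictor has a witness.

True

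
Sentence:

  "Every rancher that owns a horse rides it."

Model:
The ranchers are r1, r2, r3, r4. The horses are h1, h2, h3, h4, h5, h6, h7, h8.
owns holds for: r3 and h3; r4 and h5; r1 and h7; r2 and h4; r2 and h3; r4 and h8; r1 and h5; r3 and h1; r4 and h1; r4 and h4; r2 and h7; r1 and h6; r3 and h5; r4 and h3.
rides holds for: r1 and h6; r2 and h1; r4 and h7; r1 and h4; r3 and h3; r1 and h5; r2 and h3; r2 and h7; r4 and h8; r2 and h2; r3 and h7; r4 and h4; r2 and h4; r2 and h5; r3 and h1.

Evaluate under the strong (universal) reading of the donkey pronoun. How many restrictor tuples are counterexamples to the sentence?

"it" takes "a horse" as antecedent — a donkey pronoun bound across the clause boundary.
Strong reading: for every (r,h) with owns(r,h), rides(r,h).
Restrictor pairs: (r1,h5) ✓  (r1,h6) ✓  (r1,h7) ✗  (r2,h3) ✓  (r2,h4) ✓  (r2,h7) ✓  (r3,h1) ✓  (r3,h3) ✓  (r3,h5) ✗  (r4,h1) ✗  (r4,h3) ✗  (r4,h4) ✓  (r4,h5) ✗  (r4,h8) ✓
Counterexamples (restrictor pairs failing the scope): 5.

5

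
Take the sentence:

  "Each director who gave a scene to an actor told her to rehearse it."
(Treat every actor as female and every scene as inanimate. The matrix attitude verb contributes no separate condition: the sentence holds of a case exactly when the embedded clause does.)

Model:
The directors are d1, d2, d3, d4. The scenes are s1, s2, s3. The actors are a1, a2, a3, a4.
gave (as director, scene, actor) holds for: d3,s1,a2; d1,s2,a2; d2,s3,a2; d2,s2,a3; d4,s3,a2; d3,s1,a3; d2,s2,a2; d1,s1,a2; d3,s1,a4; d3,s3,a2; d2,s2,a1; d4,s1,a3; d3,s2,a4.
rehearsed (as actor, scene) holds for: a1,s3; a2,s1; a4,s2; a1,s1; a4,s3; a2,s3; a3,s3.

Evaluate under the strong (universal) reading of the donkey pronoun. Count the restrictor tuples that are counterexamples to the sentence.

7

"her" takes "an actor" as antecedent and "it" takes "a scene"; both are donkey pronouns co-varying with the restrictor.
Strong reading: for every (d,s,a) with gave(d,s,a), rehearsed(a,s).
Restrictor triples: (d1,s1,a2)→rehearsed(a2,s1) ✓  (d1,s2,a2)→rehearsed(a2,s2) ✗  (d2,s2,a1)→rehearsed(a1,s2) ✗  (d2,s2,a2)→rehearsed(a2,s2) ✗  (d2,s2,a3)→rehearsed(a3,s2) ✗  (d2,s3,a2)→rehearsed(a2,s3) ✓  (d3,s1,a2)→rehearsed(a2,s1) ✓  (d3,s1,a3)→rehearsed(a3,s1) ✗  (d3,s1,a4)→rehearsed(a4,s1) ✗  (d3,s2,a4)→rehearsed(a4,s2) ✓  (d3,s3,a2)→rehearsed(a2,s3) ✓  (d4,s1,a3)→rehearsed(a3,s1) ✗  (d4,s3,a2)→rehearsed(a2,s3) ✓
Counterexamples (restrictor triples failing the scope): 7.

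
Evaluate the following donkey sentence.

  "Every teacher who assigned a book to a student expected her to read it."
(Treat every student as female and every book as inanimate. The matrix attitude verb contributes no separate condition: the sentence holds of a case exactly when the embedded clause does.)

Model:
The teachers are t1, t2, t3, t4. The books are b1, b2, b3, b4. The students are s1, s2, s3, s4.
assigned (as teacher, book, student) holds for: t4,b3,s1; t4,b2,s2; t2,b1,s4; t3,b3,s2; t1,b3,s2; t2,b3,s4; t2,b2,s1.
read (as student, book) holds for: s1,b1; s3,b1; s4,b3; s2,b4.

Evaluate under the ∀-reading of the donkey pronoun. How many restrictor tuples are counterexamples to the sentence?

"her" takes "a student" as antecedent and "it" takes "a book"; both are donkey pronouns co-varying with the restrictor.
Strong reading: for every (t,b,s) with assigned(t,b,s), read(s,b).
Restrictor triples: (t1,b3,s2)→read(s2,b3) ✗  (t2,b1,s4)→read(s4,b1) ✗  (t2,b2,s1)→read(s1,b2) ✗  (t2,b3,s4)→read(s4,b3) ✓  (t3,b3,s2)→read(s2,b3) ✗  (t4,b2,s2)→read(s2,b2) ✗  (t4,b3,s1)→read(s1,b3) ✗
Counterexamples (restrictor triples failing the scope): 6.

6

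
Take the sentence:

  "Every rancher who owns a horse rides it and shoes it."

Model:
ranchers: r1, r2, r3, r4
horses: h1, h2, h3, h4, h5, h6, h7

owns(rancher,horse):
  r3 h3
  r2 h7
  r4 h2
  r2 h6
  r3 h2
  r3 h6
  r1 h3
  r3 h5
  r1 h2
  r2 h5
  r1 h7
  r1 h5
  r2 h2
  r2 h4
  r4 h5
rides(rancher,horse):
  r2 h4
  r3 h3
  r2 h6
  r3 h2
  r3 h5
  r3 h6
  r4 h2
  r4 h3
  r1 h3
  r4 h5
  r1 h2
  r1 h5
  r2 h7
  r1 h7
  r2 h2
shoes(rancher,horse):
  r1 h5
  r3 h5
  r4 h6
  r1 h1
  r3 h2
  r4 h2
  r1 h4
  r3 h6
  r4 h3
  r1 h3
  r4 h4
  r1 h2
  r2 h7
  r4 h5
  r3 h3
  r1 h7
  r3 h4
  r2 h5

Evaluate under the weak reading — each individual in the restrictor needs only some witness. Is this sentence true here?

True

"it" takes "a horse" as antecedent — a donkey pronoun bound across the clause boundary.
Weak reading: every rancher r with some owns-horse has at least one owns-horse h such that rides(r,h) ∧ shoes(r,h).
Per rancher: r1:✓  r2:✓  r3:✓  r4:✓
Every rancher in the restrictor has a witness.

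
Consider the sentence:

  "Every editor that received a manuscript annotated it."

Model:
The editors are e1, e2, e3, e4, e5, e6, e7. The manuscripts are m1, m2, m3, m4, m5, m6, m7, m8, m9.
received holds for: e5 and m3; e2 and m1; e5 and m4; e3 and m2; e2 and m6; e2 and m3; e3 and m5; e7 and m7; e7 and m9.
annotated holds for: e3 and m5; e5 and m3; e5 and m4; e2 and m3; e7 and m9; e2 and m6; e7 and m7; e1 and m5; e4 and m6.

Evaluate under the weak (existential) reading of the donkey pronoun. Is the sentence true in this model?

"it" takes "a manuscript" as antecedent — a donkey pronoun bound across the clause boundary.
Weak reading: every editor e with some received-manuscript has at least one received-manuscript m such that annotated(e,m).
Per editor: e2:✓  e3:✓  e5:✓  e7:✓
Every editor in the restrictor has a witness.

True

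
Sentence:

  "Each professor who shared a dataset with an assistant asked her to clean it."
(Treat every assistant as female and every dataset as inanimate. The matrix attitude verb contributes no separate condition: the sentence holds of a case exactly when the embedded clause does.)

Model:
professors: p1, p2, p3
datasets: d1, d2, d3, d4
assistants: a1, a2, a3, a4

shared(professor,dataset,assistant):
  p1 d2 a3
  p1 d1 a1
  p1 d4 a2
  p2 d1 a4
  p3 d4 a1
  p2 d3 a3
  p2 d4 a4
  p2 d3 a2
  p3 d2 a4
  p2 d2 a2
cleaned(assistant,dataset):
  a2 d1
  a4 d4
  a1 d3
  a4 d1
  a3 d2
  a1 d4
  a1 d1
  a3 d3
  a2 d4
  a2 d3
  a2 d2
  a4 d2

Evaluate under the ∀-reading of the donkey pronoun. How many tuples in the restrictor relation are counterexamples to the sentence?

"her" takes "an assistant" as antecedent and "it" takes "a dataset"; both are donkey pronouns co-varying with the restrictor.
Strong reading: for every (p,d,a) with shared(p,d,a), cleaned(a,d).
Restrictor triples: (p1,d1,a1)→cleaned(a1,d1) ✓  (p1,d2,a3)→cleaned(a3,d2) ✓  (p1,d4,a2)→cleaned(a2,d4) ✓  (p2,d1,a4)→cleaned(a4,d1) ✓  (p2,d2,a2)→cleaned(a2,d2) ✓  (p2,d3,a2)→cleaned(a2,d3) ✓  (p2,d3,a3)→cleaned(a3,d3) ✓  (p2,d4,a4)→cleaned(a4,d4) ✓  (p3,d2,a4)→cleaned(a4,d2) ✓  (p3,d4,a1)→cleaned(a1,d4) ✓
Counterexamples (restrictor triples failing the scope): 0.

0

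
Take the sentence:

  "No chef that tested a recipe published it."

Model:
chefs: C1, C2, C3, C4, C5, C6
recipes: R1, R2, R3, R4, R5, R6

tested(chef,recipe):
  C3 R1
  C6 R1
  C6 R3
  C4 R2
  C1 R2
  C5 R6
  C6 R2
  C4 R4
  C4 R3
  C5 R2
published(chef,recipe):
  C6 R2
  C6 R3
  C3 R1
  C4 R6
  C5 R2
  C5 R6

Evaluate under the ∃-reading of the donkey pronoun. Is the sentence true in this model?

False

"it" takes "a recipe" as antecedent — a donkey pronoun bound across the clause boundary.
Truth condition: for no (c,r) with tested(c,r) does published(c,r) hold.
Restrictor pairs — does the scope hold? (C1,R2):fails  (C3,R1):holds  (C4,R2):fails  (C4,R3):fails  (C4,R4):fails  (C5,R2):holds  (C5,R6):holds  (C6,R1):fails  (C6,R2):holds  (C6,R3):holds
Scope holds for 5 pair(s), so the sentence is false.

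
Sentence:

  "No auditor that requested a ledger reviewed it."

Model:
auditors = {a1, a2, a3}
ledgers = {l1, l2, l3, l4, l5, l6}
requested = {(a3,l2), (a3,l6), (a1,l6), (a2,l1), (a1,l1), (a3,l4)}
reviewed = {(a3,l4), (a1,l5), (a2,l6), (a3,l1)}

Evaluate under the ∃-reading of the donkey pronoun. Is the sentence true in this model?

"it" takes "a ledger" as antecedent — a donkey pronoun bound across the clause boundary.
Truth condition: for no (a,l) with requested(a,l) does reviewed(a,l) hold.
Restrictor pairs — does the scope hold? (a1,l1):fails  (a1,l6):fails  (a2,l1):fails  (a3,l2):fails  (a3,l4):holds  (a3,l6):fails
Scope holds for 1 pair(s), so the sentence is false.

False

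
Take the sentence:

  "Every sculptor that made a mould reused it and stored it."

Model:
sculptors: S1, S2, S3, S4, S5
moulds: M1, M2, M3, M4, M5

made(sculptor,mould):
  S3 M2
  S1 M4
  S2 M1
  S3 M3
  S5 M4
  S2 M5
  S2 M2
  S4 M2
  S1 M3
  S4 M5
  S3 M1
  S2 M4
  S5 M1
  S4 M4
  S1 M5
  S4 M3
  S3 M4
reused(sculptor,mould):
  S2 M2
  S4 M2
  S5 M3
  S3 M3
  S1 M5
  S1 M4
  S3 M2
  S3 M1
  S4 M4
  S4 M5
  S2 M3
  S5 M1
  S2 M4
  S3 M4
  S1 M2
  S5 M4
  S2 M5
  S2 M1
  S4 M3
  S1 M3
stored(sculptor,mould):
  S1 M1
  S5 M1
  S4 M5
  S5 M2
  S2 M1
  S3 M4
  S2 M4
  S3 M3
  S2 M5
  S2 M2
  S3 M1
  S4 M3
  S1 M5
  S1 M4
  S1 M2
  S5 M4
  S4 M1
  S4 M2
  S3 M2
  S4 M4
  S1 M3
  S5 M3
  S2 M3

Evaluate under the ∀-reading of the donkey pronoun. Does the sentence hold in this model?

"it" takes "a mould" as antecedent — a donkey pronoun bound across the clause boundary.
Strong reading: for every (s,m) with made(s,m), reused(s,m) ∧ stored(s,m).
Restrictor pairs: (S1,M3) ✓  (S1,M4) ✓  (S1,M5) ✓  (S2,M1) ✓  (S2,M2) ✓  (S2,M4) ✓  (S2,M5) ✓  (S3,M1) ✓  (S3,M2) ✓  (S3,M3) ✓  (S3,M4) ✓  (S4,M2) ✓  (S4,M3) ✓  (S4,M4) ✓  (S4,M5) ✓  (S5,M1) ✓  (S5,M4) ✓
Every restrictor pair satisfies the scope.

True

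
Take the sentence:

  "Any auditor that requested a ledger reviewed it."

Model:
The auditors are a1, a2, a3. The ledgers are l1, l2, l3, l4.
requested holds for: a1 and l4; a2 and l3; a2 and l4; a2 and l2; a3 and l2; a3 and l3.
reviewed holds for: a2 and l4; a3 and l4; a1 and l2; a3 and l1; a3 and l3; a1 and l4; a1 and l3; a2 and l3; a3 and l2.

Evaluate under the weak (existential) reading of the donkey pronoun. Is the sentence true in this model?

"it" takes "a ledger" as antecedent — a donkey pronoun bound across the clause boundary.
Weak reading: every auditor a with some requested-ledger has at least one requested-ledger l such that reviewed(a,l).
Per auditor: a1:✓  a2:✓  a3:✓
Every auditor in the restrictor has a witness.

True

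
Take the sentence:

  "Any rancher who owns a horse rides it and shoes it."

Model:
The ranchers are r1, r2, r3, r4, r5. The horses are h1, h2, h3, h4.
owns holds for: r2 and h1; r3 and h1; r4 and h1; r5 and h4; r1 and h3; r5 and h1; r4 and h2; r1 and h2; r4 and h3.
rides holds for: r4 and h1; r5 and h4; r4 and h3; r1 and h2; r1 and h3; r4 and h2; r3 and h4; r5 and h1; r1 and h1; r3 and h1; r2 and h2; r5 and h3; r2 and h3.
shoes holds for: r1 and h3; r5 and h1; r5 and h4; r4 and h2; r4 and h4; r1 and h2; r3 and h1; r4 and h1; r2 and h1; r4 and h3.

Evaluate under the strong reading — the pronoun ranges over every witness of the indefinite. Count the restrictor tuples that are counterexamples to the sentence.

1

"it" takes "a horse" as antecedent — a donkey pronoun bound across the clause boundary.
Strong reading: for every (r,h) with owns(r,h), rides(r,h) ∧ shoes(r,h).
Restrictor pairs: (r1,h2) ✓  (r1,h3) ✓  (r2,h1) ✗  (r3,h1) ✓  (r4,h1) ✓  (r4,h2) ✓  (r4,h3) ✓  (r5,h1) ✓  (r5,h4) ✓
Counterexamples (restrictor pairs failing the scope): 1.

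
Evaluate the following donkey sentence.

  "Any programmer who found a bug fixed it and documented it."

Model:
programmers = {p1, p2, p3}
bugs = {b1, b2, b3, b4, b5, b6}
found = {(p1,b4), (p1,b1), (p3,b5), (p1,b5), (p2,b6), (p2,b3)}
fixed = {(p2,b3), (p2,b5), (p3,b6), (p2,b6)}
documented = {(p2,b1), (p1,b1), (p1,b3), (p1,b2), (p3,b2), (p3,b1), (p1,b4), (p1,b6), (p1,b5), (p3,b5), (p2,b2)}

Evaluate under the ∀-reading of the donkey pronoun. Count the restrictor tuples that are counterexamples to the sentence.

6

"it" takes "a bug" as antecedent — a donkey pronoun bound across the clause boundary.
Strong reading: for every (p,b) with found(p,b), fixed(p,b) ∧ documented(p,b).
Restrictor pairs: (p1,b1) ✗  (p1,b4) ✗  (p1,b5) ✗  (p2,b3) ✗  (p2,b6) ✗  (p3,b5) ✗
Counterexamples (restrictor pairs failing the scope): 6.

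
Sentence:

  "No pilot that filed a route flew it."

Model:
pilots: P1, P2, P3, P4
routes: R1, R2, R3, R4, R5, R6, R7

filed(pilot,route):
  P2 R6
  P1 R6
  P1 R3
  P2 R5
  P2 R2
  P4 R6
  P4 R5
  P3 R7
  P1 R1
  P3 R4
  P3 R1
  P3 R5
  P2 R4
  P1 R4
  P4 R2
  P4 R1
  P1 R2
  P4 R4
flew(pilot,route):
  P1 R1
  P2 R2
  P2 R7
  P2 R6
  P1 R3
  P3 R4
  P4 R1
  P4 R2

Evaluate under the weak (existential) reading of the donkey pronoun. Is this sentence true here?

"it" takes "a route" as antecedent — a donkey pronoun bound across the clause boundary.
Truth condition: for no (p,r) with filed(p,r) does flew(p,r) hold.
Restrictor pairs — does the scope hold? (P1,R1):holds  (P1,R2):fails  (P1,R3):holds  (P1,R4):fails  (P1,R6):fails  (P2,R2):holds  (P2,R4):fails  (P2,R5):fails  (P2,R6):holds  (P3,R1):fails  (P3,R4):holds  (P3,R5):fails  (P3,R7):fails  (P4,R1):holds  (P4,R2):holds  (P4,R4):fails  (P4,R5):fails  (P4,R6):fails
Scope holds for 7 pair(s), so the sentence is false.

False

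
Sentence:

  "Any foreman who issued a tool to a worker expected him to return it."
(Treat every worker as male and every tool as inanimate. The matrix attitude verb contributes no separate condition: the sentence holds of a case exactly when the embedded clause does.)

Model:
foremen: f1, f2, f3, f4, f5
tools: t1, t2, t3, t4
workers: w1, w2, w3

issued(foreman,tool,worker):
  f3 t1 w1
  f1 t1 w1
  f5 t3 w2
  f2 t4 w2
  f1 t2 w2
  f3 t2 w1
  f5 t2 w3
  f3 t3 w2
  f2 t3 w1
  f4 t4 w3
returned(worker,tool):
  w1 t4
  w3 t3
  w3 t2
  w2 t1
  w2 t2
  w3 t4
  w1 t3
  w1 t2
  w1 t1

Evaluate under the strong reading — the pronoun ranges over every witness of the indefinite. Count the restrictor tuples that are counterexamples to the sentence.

3

"him" takes "a worker" as antecedent and "it" takes "a tool"; both are donkey pronouns co-varying with the restrictor.
Strong reading: for every (f,t,w) with issued(f,t,w), returned(w,t).
Restrictor triples: (f1,t1,w1)→returned(w1,t1) ✓  (f1,t2,w2)→returned(w2,t2) ✓  (f2,t3,w1)→returned(w1,t3) ✓  (f2,t4,w2)→returned(w2,t4) ✗  (f3,t1,w1)→returned(w1,t1) ✓  (f3,t2,w1)→returned(w1,t2) ✓  (f3,t3,w2)→returned(w2,t3) ✗  (f4,t4,w3)→returned(w3,t4) ✓  (f5,t2,w3)→returned(w3,t2) ✓  (f5,t3,w2)→returned(w2,t3) ✗
Counterexamples (restrictor triples failing the scope): 3.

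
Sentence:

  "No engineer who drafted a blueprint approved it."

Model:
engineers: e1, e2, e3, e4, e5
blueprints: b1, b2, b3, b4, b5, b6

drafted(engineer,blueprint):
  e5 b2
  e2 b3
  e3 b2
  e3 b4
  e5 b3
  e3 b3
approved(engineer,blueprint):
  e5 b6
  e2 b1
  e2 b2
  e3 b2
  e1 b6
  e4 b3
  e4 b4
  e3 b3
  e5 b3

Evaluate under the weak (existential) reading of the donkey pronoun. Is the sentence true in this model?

False

"it" takes "a blueprint" as antecedent — a donkey pronoun bound across the clause boundary.
Truth condition: for no (e,b) with drafted(e,b) does approved(e,b) hold.
Restrictor pairs — does the scope hold? (e2,b3):fails  (e3,b2):holds  (e3,b3):holds  (e3,b4):fails  (e5,b2):fails  (e5,b3):holds
Scope holds for 3 pair(s), so the sentence is false.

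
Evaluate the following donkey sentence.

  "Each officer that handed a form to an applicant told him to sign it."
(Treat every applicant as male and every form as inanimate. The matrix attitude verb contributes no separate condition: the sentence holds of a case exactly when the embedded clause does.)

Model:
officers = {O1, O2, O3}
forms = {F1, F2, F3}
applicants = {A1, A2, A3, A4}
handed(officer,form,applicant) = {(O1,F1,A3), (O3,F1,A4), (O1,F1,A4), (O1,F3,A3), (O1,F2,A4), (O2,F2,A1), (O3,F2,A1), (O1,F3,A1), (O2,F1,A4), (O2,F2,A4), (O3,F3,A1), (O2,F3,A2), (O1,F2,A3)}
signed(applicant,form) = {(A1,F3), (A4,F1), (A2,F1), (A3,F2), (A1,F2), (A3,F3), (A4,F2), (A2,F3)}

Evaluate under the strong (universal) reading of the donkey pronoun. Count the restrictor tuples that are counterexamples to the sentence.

"him" takes "an applicant" as antecedent and "it" takes "a form"; both are donkey pronouns co-varying with the restrictor.
Strong reading: for every (o,f,a) with handed(o,f,a), signed(a,f).
Restrictor triples: (O1,F1,A3)→signed(A3,F1) ✗  (O1,F1,A4)→signed(A4,F1) ✓  (O1,F2,A3)→signed(A3,F2) ✓  (O1,F2,A4)→signed(A4,F2) ✓  (O1,F3,A1)→signed(A1,F3) ✓  (O1,F3,A3)→signed(A3,F3) ✓  (O2,F1,A4)→signed(A4,F1) ✓  (O2,F2,A1)→signed(A1,F2) ✓  (O2,F2,A4)→signed(A4,F2) ✓  (O2,F3,A2)→signed(A2,F3) ✓  (O3,F1,A4)→signed(A4,F1) ✓  (O3,F2,A1)→signed(A1,F2) ✓  (O3,F3,A1)→signed(A1,F3) ✓
Counterexamples (restrictor triples failing the scope): 1.

1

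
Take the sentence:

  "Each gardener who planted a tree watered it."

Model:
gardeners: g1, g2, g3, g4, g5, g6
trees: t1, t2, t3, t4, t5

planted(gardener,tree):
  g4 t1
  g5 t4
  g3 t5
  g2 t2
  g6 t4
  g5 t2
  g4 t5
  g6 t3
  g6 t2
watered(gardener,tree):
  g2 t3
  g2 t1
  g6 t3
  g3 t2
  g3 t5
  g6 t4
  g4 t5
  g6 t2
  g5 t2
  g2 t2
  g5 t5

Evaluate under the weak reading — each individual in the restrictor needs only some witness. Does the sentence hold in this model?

"it" takes "a tree" as antecedent — a donkey pronoun bound across the clause boundary.
Weak reading: every gardener g with some planted-tree has at least one planted-tree t such that watered(g,t).
Per gardener: g2:✓  g3:✓  g4:✓  g5:✓  g6:✓
Every gardener in the restrictor has a witness.

True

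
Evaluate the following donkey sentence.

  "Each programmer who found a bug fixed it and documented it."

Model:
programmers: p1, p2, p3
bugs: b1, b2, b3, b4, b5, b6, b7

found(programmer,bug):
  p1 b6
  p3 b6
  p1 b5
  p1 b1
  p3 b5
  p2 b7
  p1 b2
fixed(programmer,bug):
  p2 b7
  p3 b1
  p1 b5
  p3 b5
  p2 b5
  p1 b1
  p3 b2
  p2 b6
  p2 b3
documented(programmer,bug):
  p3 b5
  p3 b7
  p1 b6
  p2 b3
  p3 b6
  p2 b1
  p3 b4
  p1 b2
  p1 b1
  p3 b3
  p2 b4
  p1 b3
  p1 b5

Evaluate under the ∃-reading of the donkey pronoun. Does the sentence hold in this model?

False

"it" takes "a bug" as antecedent — a donkey pronoun bound across the clause boundary.
Weak reading: every programmer p with some found-bug has at least one found-bug b such that fixed(p,b) ∧ documented(p,b).
Per programmer: p1:✓  p2:✗  p3:✓
p2 has no witness among its found-bugs.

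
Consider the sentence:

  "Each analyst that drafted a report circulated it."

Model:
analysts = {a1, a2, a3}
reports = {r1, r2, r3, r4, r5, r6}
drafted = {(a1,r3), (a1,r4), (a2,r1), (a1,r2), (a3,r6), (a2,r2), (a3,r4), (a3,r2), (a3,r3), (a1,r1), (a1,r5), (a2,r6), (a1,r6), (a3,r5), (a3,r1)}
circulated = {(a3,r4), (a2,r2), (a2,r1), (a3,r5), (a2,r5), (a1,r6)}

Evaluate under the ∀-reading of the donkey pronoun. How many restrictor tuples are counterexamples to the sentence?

"it" takes "a report" as antecedent — a donkey pronoun bound across the clause boundary.
Strong reading: for every (a,r) with drafted(a,r), circulated(a,r).
Restrictor pairs: (a1,r1) ✗  (a1,r2) ✗  (a1,r3) ✗  (a1,r4) ✗  (a1,r5) ✗  (a1,r6) ✓  (a2,r1) ✓  (a2,r2) ✓  (a2,r6) ✗  (a3,r1) ✗  (a3,r2) ✗  (a3,r3) ✗  (a3,r4) ✓  (a3,r5) ✓  (a3,r6) ✗
Counterexamples (restrictor pairs failing the scope): 10.

10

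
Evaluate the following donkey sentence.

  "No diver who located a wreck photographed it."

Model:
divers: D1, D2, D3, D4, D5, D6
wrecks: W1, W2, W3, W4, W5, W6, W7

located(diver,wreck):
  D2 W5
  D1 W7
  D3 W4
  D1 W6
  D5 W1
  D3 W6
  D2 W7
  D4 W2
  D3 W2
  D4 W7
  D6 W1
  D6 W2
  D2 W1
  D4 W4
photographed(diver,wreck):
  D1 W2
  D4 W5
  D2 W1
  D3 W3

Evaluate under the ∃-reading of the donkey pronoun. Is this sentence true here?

"it" takes "a wreck" as antecedent — a donkey pronoun bound across the clause boundary.
Truth condition: for no (d,w) with located(d,w) does photographed(d,w) hold.
Restrictor pairs — does the scope hold? (D1,W6):fails  (D1,W7):fails  (D2,W1):holds  (D2,W5):fails  (D2,W7):fails  (D3,W2):fails  (D3,W4):fails  (D3,W6):fails  (D4,W2):fails  (D4,W4):fails  (D4,W7):fails  (D5,W1):fails  (D6,W1):fails  (D6,W2):fails
Scope holds for 1 pair(s), so the sentence is false.

False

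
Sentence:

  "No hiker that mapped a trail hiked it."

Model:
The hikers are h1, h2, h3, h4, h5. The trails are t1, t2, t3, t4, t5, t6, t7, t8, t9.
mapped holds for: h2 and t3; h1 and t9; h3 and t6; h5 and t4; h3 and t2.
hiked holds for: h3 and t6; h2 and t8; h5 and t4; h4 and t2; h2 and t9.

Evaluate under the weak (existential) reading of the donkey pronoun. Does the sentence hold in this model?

False

"it" takes "a trail" as antecedent — a donkey pronoun bound across the clause boundary.
Truth condition: for no (h,t) with mapped(h,t) does hiked(h,t) hold.
Restrictor pairs — does the scope hold? (h1,t9):fails  (h2,t3):fails  (h3,t2):fails  (h3,t6):holds  (h5,t4):holds
Scope holds for 2 pair(s), so the sentence is false.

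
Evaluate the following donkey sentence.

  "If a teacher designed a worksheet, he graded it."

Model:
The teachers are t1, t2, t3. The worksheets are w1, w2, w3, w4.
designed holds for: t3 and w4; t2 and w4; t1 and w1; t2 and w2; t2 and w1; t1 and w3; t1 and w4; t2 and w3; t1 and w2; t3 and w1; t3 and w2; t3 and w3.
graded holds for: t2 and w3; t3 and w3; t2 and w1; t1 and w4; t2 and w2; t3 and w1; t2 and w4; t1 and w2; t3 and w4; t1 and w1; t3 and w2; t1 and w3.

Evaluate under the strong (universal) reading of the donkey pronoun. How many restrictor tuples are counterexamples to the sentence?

"it" takes "a worksheet" as antecedent — a donkey pronoun bound across the clause boundary.
Strong reading: for every (t,w) with designed(t,w), graded(t,w).
Restrictor pairs: (t1,w1) ✓  (t1,w2) ✓  (t1,w3) ✓  (t1,w4) ✓  (t2,w1) ✓  (t2,w2) ✓  (t2,w3) ✓  (t2,w4) ✓  (t3,w1) ✓  (t3,w2) ✓  (t3,w3) ✓  (t3,w4) ✓
Counterexamples (restrictor pairs failing the scope): 0.

0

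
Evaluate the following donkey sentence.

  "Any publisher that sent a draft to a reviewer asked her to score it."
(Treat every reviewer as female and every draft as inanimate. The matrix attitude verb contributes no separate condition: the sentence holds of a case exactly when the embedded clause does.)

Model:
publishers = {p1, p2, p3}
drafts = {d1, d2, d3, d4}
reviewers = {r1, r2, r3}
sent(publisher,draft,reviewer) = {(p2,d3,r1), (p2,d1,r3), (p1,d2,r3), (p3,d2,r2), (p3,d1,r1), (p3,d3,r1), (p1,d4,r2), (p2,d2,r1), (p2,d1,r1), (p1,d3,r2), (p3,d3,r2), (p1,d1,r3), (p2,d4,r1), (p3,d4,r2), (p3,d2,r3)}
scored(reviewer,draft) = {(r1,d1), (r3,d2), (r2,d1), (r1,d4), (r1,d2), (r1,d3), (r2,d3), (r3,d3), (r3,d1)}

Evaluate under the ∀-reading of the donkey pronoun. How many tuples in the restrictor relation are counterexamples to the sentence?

3

"her" takes "a reviewer" as antecedent and "it" takes "a draft"; both are donkey pronouns co-varying with the restrictor.
Strong reading: for every (p,d,r) with sent(p,d,r), scored(r,d).
Restrictor triples: (p1,d1,r3)→scored(r3,d1) ✓  (p1,d2,r3)→scored(r3,d2) ✓  (p1,d3,r2)→scored(r2,d3) ✓  (p1,d4,r2)→scored(r2,d4) ✗  (p2,d1,r1)→scored(r1,d1) ✓  (p2,d1,r3)→scored(r3,d1) ✓  (p2,d2,r1)→scored(r1,d2) ✓  (p2,d3,r1)→scored(r1,d3) ✓  (p2,d4,r1)→scored(r1,d4) ✓  (p3,d1,r1)→scored(r1,d1) ✓  (p3,d2,r2)→scored(r2,d2) ✗  (p3,d2,r3)→scored(r3,d2) ✓  (p3,d3,r1)→scored(r1,d3) ✓  (p3,d3,r2)→scored(r2,d3) ✓  (p3,d4,r2)→scored(r2,d4) ✗
Counterexamples (restrictor triples failing the scope): 3.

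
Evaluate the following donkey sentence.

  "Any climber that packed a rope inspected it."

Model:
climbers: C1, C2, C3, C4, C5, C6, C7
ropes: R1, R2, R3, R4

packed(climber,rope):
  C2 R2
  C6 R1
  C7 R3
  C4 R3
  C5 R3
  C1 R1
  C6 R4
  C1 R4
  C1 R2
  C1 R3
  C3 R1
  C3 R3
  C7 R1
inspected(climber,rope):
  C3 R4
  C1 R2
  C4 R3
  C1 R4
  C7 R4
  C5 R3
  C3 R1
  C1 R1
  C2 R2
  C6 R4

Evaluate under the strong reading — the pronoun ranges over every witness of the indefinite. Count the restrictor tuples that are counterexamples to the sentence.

5

"it" takes "a rope" as antecedent — a donkey pronoun bound across the clause boundary.
Strong reading: for every (c,r) with packed(c,r), inspected(c,r).
Restrictor pairs: (C1,R1) ✓  (C1,R2) ✓  (C1,R3) ✗  (C1,R4) ✓  (C2,R2) ✓  (C3,R1) ✓  (C3,R3) ✗  (C4,R3) ✓  (C5,R3) ✓  (C6,R1) ✗  (C6,R4) ✓  (C7,R1) ✗  (C7,R3) ✗
Counterexamples (restrictor pairs failing the scope): 5.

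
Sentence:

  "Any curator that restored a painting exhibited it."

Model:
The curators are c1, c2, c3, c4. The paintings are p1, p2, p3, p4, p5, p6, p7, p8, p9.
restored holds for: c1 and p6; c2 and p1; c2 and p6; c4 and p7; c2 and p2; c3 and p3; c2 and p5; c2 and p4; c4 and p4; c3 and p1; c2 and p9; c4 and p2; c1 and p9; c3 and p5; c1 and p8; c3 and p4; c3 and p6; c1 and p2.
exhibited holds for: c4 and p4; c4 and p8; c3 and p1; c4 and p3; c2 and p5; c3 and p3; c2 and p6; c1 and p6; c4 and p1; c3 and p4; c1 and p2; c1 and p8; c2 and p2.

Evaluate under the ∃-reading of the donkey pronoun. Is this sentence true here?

"it" takes "a painting" as antecedent — a donkey pronoun bound across the clause boundary.
Weak reading: every curator c with some restored-painting has at least one restored-painting p such that exhibited(c,p).
Per curator: c1:✓  c2:✓  c3:✓  c4:✓
Every curator in the restrictor has a witness.

True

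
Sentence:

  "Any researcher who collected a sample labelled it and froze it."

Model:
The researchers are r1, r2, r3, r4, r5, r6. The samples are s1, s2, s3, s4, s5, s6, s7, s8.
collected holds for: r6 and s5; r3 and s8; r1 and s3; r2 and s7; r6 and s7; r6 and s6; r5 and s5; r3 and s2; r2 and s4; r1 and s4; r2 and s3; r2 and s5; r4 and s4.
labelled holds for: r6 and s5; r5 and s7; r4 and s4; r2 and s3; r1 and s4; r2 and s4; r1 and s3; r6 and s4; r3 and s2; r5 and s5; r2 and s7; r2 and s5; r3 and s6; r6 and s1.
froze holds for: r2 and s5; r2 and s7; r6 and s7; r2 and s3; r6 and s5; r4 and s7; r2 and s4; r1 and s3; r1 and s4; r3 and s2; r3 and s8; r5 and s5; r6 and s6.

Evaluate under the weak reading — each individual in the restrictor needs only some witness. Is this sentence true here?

"it" takes "a sample" as antecedent — a donkey pronoun bound across the clause boundary.
Weak reading: every researcher r with some collected-sample has at least one collected-sample s such that labelled(r,s) ∧ froze(r,s).
Per researcher: r1:✓  r2:✓  r3:✓  r4:✗  r5:✓  r6:✓
r4 has no witness among its collected-samples.

False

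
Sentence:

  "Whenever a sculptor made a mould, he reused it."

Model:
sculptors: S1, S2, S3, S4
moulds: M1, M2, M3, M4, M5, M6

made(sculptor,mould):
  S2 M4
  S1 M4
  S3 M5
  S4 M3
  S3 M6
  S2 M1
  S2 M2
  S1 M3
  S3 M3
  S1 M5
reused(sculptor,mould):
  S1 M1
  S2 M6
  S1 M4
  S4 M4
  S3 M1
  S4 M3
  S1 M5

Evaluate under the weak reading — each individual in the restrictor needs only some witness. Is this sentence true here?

"it" takes "a mould" as antecedent — a donkey pronoun bound across the clause boundary.
Weak reading: every sculptor s with some made-mould has at least one made-mould m such that reused(s,m).
Per sculptor: S1:✓  S2:✗  S3:✗  S4:✓
S2 has no witness among its made-moulds.

False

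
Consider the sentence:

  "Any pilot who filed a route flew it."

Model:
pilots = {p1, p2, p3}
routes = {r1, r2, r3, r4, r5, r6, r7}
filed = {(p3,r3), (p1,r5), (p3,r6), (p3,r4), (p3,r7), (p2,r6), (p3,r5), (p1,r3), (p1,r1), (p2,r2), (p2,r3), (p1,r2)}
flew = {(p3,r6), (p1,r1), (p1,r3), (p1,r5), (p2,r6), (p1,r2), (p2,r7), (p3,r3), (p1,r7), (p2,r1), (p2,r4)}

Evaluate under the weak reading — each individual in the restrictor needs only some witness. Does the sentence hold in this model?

"it" takes "a route" as antecedent — a donkey pronoun bound across the clause boundary.
Weak reading: every pilot p with some filed-route has at least one filed-route r such that flew(p,r).
Per pilot: p1:✓  p2:✓  p3:✓
Every pilot in the restrictor has a witness.

True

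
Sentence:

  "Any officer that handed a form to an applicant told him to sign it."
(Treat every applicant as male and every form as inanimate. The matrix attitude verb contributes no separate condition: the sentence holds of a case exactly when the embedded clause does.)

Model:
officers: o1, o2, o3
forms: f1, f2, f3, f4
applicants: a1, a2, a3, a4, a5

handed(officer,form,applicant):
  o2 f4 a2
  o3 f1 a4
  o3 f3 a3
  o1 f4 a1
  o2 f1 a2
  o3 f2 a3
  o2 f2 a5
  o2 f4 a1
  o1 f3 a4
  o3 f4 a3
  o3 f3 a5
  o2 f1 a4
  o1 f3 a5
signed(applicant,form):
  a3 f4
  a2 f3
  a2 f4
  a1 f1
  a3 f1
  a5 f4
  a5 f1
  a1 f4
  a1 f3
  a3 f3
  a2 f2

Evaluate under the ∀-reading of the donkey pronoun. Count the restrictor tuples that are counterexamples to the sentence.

"him" takes "an applicant" as antecedent and "it" takes "a form"; both are donkey pronouns co-varying with the restrictor.
Strong reading: for every (o,f,a) with handed(o,f,a), signed(a,f).
Restrictor triples: (o1,f3,a4)→signed(a4,f3) ✗  (o1,f3,a5)→signed(a5,f3) ✗  (o1,f4,a1)→signed(a1,f4) ✓  (o2,f1,a2)→signed(a2,f1) ✗  (o2,f1,a4)→signed(a4,f1) ✗  (o2,f2,a5)→signed(a5,f2) ✗  (o2,f4,a1)→signed(a1,f4) ✓  (o2,f4,a2)→signed(a2,f4) ✓  (o3,f1,a4)→signed(a4,f1) ✗  (o3,f2,a3)→signed(a3,f2) ✗  (o3,f3,a3)→signed(a3,f3) ✓  (o3,f3,a5)→signed(a5,f3) ✗  (o3,f4,a3)→signed(a3,f4) ✓
Counterexamples (restrictor triples failing the scope): 8.

8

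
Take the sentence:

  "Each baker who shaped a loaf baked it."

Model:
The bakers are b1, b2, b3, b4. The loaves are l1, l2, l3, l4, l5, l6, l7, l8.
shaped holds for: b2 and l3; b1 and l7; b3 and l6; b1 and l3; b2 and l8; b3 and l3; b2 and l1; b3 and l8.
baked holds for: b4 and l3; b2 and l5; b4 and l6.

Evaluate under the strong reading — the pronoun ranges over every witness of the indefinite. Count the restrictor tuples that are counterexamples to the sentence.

"it" takes "a loaf" as antecedent — a donkey pronoun bound across the clause boundary.
Strong reading: for every (b,l) with shaped(b,l), baked(b,l).
Restrictor pairs: (b1,l3) ✗  (b1,l7) ✗  (b2,l1) ✗  (b2,l3) ✗  (b2,l8) ✗  (b3,l3) ✗  (b3,l6) ✗  (b3,l8) ✗
Counterexamples (restrictor pairs failing the scope): 8.

8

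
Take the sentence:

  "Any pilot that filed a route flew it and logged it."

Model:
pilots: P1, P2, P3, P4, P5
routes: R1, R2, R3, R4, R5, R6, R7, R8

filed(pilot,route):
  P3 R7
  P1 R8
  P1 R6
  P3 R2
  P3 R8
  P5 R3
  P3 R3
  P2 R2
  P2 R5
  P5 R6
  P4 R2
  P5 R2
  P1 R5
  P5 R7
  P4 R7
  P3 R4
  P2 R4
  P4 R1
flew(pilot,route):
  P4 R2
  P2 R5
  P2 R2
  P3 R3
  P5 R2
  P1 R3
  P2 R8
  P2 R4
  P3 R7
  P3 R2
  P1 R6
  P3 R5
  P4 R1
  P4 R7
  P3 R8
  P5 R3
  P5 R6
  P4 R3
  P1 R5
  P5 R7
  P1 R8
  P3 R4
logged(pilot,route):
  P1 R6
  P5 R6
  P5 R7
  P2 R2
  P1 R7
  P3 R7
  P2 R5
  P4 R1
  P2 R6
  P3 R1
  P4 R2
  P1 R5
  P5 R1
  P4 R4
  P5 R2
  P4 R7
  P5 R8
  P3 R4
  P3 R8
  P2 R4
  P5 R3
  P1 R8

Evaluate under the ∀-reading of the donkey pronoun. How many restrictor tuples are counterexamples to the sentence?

2

"it" takes "a route" as antecedent — a donkey pronoun bound across the clause boundary.
Strong reading: for every (p,r) with filed(p,r), flew(p,r) ∧ logged(p,r).
Restrictor pairs: (P1,R5) ✓  (P1,R6) ✓  (P1,R8) ✓  (P2,R2) ✓  (P2,R4) ✓  (P2,R5) ✓  (P3,R2) ✗  (P3,R3) ✗  (P3,R4) ✓  (P3,R7) ✓  (P3,R8) ✓  (P4,R1) ✓  (P4,R2) ✓  (P4,R7) ✓  (P5,R2) ✓  (P5,R3) ✓  (P5,R6) ✓  (P5,R7) ✓
Counterexamples (restrictor pairs failing the scope): 2.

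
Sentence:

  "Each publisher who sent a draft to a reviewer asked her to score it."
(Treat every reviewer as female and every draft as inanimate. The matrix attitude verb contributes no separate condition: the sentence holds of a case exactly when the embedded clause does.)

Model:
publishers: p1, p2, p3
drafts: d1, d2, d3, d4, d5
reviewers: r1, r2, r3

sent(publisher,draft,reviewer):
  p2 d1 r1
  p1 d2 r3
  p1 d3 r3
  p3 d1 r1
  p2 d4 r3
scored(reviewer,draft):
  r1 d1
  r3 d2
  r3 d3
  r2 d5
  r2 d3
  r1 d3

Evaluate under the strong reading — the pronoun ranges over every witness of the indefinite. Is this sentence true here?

False

"her" takes "a reviewer" as antecedent and "it" takes "a draft"; both are donkey pronouns co-varying with the restrictor.
Strong reading: for every (p,d,r) with sent(p,d,r), scored(r,d).
Restrictor triples: (p1,d2,r3)→scored(r3,d2) ✓  (p1,d3,r3)→scored(r3,d3) ✓  (p2,d1,r1)→scored(r1,d1) ✓  (p2,d4,r3)→scored(r3,d4) ✗  (p3,d1,r1)→scored(r1,d1) ✓
Counterexample: (p2,d4,r3) — scored(r3,d4) does not hold.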